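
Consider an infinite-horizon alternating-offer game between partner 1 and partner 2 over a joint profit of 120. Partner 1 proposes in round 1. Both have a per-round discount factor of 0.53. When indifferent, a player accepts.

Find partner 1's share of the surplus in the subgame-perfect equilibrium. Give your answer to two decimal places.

In a stationary SPE each proposer offers the other exactly their discounted continuation value.
If partner 1 keeps x when proposing and partner 2 keeps y when proposing, then x = 120 − 0.53y and y = 120 − 0.53x.
Solving: x = 120(1 − 0.53) / (1 − 0.53·0.53) = 56.4 / 0.7191 ≈ 78.4314.
Partner 2 gets 120 − 78.4314 ≈ 41.5686.

78.43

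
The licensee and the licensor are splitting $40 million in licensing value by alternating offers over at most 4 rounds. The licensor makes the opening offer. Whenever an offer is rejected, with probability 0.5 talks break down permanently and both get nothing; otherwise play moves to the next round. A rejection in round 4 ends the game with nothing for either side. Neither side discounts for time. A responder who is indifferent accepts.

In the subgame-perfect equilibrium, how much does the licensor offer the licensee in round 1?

15

Round 4 (the licensee proposes): rejection yields 0 for the licensor; the licensee offers 0 and keeps 40.
Round 3 (the licensor proposes): rejecting gives the licensee an expected 0.5 × 40 = 20, so the licensor offers 20, keeping 20.
Round 2 (the licensee proposes): rejecting gives the licensor an expected 0.5 × 20 = 10. The licensee offers 10 and keeps 40 − 10 = 30.
Round 1 (the licensor proposes): rejecting gives the licensee an expected 0.5 × 30 = 15, so the licensor offers 15, keeping 25.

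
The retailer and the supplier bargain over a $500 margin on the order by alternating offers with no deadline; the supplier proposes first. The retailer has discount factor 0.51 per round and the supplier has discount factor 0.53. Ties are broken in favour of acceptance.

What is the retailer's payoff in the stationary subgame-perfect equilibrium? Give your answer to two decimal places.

Let x be the supplier's share when the supplier proposes and y be the retailer's share when the retailer proposes.
The retailer accepts iff offered ≥ 0.51·y, so x = 500 − 0.51y. Symmetrically y = 500 − 0.53x.
Substituting: x = 500 − 0.51(500 − 0.53x), giving x(1 − 0.53·0.51) = 500(1 − 0.51).
So x = 500 × 0.49 / 0.7297 ≈ 335.7544, and the retailer receives 500 − x ≈ 164.2456.

164.25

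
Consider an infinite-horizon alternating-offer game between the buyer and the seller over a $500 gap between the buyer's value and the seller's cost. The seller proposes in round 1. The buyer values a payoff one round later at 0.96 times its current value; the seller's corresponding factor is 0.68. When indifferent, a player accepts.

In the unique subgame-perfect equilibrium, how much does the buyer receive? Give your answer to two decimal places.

442.40

Let x be the seller's share when the seller proposes and y be the buyer's share when the buyer proposes.
The buyer accepts iff offered ≥ 0.96·y, so x = 500 − 0.96y. Symmetrically y = 500 − 0.68x.
Substituting: x = 500 − 0.96(500 − 0.68x), giving x(1 − 0.68·0.96) = 500(1 − 0.96).
So x = 500 × 0.04 / 0.3472 ≈ 57.6037, and the buyer receives 500 − x ≈ 442.3963.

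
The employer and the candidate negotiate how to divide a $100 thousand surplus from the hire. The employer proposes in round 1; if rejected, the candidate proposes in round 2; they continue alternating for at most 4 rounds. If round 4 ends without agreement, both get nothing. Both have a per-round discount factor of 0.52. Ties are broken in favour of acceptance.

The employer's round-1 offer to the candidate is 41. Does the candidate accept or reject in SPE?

Round 4 (the candidate proposes): rejection yields 0 for the employer; the candidate offers 0 and keeps 100.
Round 3 (the employer proposes): the candidate can get 100 next round, worth 0.52 × 100 = 52 now. The employer offers 52 and keeps 100 − 52 = 48.
Round 2 (the candidate proposes): the employer can get 48 next round, worth 0.52 × 48 = 24.96 now; the candidate offers that and keeps 75.04.
So by rejecting in round 1, the candidate gets 75.04 next round, worth 0.52 × 75.04 = 39.0208 now.
Offer 41 ≥ 39.0208, so the candidate accepts.

Accept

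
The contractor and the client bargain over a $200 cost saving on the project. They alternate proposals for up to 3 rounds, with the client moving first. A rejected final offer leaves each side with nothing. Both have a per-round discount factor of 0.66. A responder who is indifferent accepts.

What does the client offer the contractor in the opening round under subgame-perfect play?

44.88

Solve by backward induction from round 3.
Round 3 (the client proposes): rejection yields 0 for the contractor; the client offers 0 and keeps 200.
Round 2 (the contractor proposes): the client can get 200 next round, worth 0.66 × 200 = 132 now, so the contractor offers 132, keeping 68.
Round 1 (the client proposes): the contractor can get 68 next round, worth 0.66 × 68 = 44.88 now, so the client offers 44.88, keeping 155.12.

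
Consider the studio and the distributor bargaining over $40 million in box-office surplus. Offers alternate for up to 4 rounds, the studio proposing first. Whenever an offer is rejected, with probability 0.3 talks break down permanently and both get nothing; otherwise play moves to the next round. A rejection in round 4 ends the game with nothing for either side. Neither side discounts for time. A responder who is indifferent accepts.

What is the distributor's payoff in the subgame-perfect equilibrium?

22.12

Round 4 (the distributor proposes): rejection yields 0 for the studio; the distributor offers 0 and keeps 40.
Round 3 (the studio proposes): rejecting gives the distributor an expected 0.7 × 40 = 28, so the studio offers 28, keeping 12.
Round 2 (the distributor proposes): rejecting gives the studio an expected 0.7 × 12 = 8.4, so the distributor offers 8.4, keeping 31.6.
Round 1 (the studio proposes): rejecting gives the distributor an expected 0.7 × 31.6 = 22.12; the studio offers that and keeps 17.88.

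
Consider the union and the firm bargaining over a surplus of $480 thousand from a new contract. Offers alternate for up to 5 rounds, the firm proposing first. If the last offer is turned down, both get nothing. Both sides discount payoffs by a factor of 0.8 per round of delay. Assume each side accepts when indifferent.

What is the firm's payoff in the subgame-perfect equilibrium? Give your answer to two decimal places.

Round 5 (the firm proposes): the union will accept anything ≥ 0, so the firm offers 0 and keeps 480.
Round 4 (the union proposes): the firm can get 480 next round, worth 0.8 × 480 = 384 now. The union offers 384 and keeps 480 − 384 = 96.
Round 3 (the firm proposes): the union can get 96 next round, worth 0.8 × 96 = 76.8 now, so the firm offers 76.8, keeping 403.2.
Round 2 (the union proposes): the firm can get 403.2 next round, worth 0.8 × 403.2 = 322.56 now, so the union offers 322.56, keeping 157.44.
Round 1 (the firm proposes): the union can get 157.44 next round, worth 0.8 × 157.44 = 125.952 now, so the firm offers 125.952, keeping 354.048.

354.05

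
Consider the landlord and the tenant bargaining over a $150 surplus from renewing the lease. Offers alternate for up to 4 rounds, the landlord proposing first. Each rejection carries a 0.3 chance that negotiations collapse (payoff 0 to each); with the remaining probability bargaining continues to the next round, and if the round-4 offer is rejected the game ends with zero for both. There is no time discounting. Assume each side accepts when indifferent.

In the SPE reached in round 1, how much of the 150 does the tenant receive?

Round 4 (the tenant proposes): the landlord will accept anything ≥ 0, so the tenant offers 0 and keeps 150.
Round 3 (the landlord proposes): rejecting gives the tenant an expected 0.7 × 150 = 105, so the landlord offers 105, keeping 45.
Round 2 (the tenant proposes): rejecting gives the landlord an expected 0.7 × 45 = 31.5. The tenant offers 31.5 and keeps 150 − 31.5 = 118.5.
Round 1 (the landlord proposes): rejecting gives the tenant an expected 0.7 × 118.5 = 82.95; the landlord offers that and keeps 67.05.

82.95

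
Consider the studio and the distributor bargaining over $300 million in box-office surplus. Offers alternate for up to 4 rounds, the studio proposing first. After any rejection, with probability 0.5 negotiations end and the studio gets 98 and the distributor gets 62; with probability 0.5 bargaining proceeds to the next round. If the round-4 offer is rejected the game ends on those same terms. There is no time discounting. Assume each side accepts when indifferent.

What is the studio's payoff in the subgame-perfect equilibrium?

Round 4 (the distributor proposes): the studio gets 98 if talks fail, so the distributor offers 98 and keeps 202.
Round 3 (the studio proposes): rejecting gives the distributor an expected 0.5 × 202 + 0.5 × 62 = 132. The studio offers 132 and keeps 300 − 132 = 168.
Round 2 (the distributor proposes): rejecting gives the studio an expected 0.5 × 168 + 0.5 × 98 = 133, so the distributor offers 133, keeping 167.
Round 1 (the studio proposes): rejecting gives the distributor an expected 0.5 × 167 + 0.5 × 62 = 114.5; the studio offers that and keeps 185.5.

185.5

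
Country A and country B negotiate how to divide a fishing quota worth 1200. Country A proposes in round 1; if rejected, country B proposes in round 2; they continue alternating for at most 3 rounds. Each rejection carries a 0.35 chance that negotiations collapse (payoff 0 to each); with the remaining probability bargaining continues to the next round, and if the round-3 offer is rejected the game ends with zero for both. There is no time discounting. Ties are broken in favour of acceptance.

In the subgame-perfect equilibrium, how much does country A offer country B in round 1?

Round 3 (country A proposes): country B will accept anything ≥ 0, so country A offers 0 and keeps 1200.
Round 2 (country B proposes): rejecting gives country A an expected 0.65 × 1200 = 780. Country B offers 780 and keeps 1200 − 780 = 420.
Round 1 (country A proposes): rejecting gives country B an expected 0.65 × 420 = 273; country A offers that and keeps 927.

273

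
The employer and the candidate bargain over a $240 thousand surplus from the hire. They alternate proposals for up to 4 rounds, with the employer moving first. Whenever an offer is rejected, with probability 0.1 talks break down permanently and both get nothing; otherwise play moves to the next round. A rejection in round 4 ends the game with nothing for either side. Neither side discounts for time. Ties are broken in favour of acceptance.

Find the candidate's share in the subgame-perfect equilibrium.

196.56

By backward induction:
Round 4 (the candidate proposes): the employer will accept anything ≥ 0, so the candidate offers 0 and keeps 240.
Round 3 (the employer proposes): rejecting gives the candidate an expected 0.9 × 240 = 216. The employer offers 216 and keeps 240 − 216 = 24.
Round 2 (the candidate proposes): rejecting gives the employer an expected 0.9 × 24 = 21.6. The candidate offers 21.6 and keeps 240 − 21.6 = 218.4.
Round 1 (the employer proposes): rejecting gives the candidate an expected 0.9 × 218.4 = 196.56. The employer offers 196.56 and keeps 240 − 196.56 = 43.44.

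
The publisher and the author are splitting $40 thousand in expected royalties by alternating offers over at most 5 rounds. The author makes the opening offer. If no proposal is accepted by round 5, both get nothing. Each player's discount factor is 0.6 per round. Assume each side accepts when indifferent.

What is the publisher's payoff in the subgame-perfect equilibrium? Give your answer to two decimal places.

13.06

Round 5 (the author proposes): the publisher will accept anything ≥ 0, so the author offers 0 and keeps 40.
Round 4 (the publisher proposes): the author can get 40 next round, worth 0.6 × 40 = 24 now, so the publisher offers 24, keeping 16.
Round 3 (the author proposes): the publisher can get 16 next round, worth 0.6 × 16 = 9.6 now. The author offers 9.6 and keeps 40 − 9.6 = 30.4.
Round 2 (the publisher proposes): the author can get 30.4 next round, worth 0.6 × 30.4 = 18.24 now; the publisher offers that and keeps 21.76.
Round 1 (the author proposes): the publisher can get 21.76 next round, worth 0.6 × 21.76 = 13.056 now, so the author offers 13.056, keeping 26.944.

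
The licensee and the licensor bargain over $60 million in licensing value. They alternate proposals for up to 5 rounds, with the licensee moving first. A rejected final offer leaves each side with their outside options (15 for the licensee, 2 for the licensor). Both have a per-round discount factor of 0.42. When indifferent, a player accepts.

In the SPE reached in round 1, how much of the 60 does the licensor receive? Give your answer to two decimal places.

17.26

Round 5 (the licensee proposes): the licensor gets 2 if talks fail, so the licensee offers 2 and keeps 58.
Round 4 (the licensor proposes): the licensee can get 58 next round, worth 0.42 × 58 = 24.36 now, so the licensor offers 24.36, keeping 35.64.
Round 3 (the licensee proposes): the licensor can get 35.64 next round, worth 0.42 × 35.64 = 14.9688 now. The licensee offers 14.9688 and keeps 60 − 14.9688 = 45.0312.
Round 2 (the licensor proposes): the licensee can get 45.0312 next round, worth 0.42 × 45.0312 = 18.913104 now. The licensor offers 18.913104 and keeps 60 − 18.913104 = 41.086896.
Round 1 (the licensee proposes): the licensor can get 41.086896 next round, worth 0.42 × 41.086896 = 17.25649632 now, so the licensee offers 17.25649632, keeping 42.74350368.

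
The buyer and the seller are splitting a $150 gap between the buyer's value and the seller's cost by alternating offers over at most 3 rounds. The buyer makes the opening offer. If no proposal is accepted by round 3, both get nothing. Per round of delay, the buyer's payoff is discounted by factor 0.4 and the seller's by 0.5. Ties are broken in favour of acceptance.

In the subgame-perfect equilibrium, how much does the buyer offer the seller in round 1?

Solve by backward induction from round 3.
Round 3 (the buyer proposes): the seller will accept anything ≥ 0, so the buyer offers 0 and keeps 150.
Round 2 (the seller proposes): the buyer can get 150 next round, worth 0.4 × 150 = 60 now; the seller offers that and keeps 90.
Round 1 (the buyer proposes): the seller can get 90 next round, worth 0.5 × 90 = 45 now, so the buyer offers 45, keeping 105.

45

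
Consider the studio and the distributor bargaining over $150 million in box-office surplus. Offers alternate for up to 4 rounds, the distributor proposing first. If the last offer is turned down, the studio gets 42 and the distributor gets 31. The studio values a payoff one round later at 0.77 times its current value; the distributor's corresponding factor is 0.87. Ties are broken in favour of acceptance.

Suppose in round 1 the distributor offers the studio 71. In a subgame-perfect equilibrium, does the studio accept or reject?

Reject

Work out the studio's continuation value if the offer is rejected.
Round 4 (the studio proposes): the distributor gets 31 if talks fail, so the studio offers 31 and keeps 119.
Round 3 (the distributor proposes): the studio can get 119 next round, worth 0.77 × 119 = 91.63 now, so the distributor offers 91.63, keeping 58.37.
Round 2 (the studio proposes): the distributor can get 58.37 next round, worth 0.87 × 58.37 = 50.7819 now, so the studio offers 50.7819, keeping 99.2181.
So by rejecting in round 1, the studio gets 99.2181 next round, worth 0.77 × 99.2181 = 76.397937 now.
Offer 71 < 76.397937, so the studio rejects.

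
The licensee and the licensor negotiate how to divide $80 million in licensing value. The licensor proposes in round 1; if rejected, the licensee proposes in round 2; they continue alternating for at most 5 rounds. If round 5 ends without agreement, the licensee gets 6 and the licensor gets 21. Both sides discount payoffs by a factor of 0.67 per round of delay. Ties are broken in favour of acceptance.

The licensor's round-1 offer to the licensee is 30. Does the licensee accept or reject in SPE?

Round 5 (the licensor proposes): the licensee gets 6 if talks fail, so the licensor offers 6 and keeps 74.
Round 4 (the licensee proposes): the licensor can get 74 next round, worth 0.67 × 74 = 49.58 now; the licensee offers that and keeps 30.42.
Round 3 (the licensor proposes): the licensee can get 30.42 next round, worth 0.67 × 30.42 = 20.3814 now, so the licensor offers 20.3814, keeping 59.6186.
Round 2 (the licensee proposes): the licensor can get 59.6186 next round, worth 0.67 × 59.6186 = 39.944462 now; the licensee offers that and keeps 40.055538.
So by rejecting in round 1, the licensee gets 40.055538 next round, worth 0.67 × 40.055538 = 26.83721046 now.
Offer 30 ≥ 26.83721046, so the licensee accepts.

Accept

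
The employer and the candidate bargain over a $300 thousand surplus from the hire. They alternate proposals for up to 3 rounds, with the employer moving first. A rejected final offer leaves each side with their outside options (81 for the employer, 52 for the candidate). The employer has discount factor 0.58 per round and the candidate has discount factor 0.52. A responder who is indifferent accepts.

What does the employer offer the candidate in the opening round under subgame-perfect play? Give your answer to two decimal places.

Round 3 (the employer proposes): the candidate gets 52 if talks fail, so the employer offers 52 and keeps 248.
Round 2 (the candidate proposes): the employer can get 248 next round, worth 0.58 × 248 = 143.84 now. The candidate offers 143.84 and keeps 300 − 143.84 = 156.16.
Round 1 (the employer proposes): the candidate can get 156.16 next round, worth 0.52 × 156.16 = 81.2032 now. The employer offers 81.2032 and keeps 300 − 81.2032 = 218.7968.

81.20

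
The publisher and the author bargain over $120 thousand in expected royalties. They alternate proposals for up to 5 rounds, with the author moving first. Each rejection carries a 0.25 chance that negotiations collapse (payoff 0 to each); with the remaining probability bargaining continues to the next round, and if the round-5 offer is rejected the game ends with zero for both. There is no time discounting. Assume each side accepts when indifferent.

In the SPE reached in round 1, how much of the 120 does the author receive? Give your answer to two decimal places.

84.84

By backward induction:
Round 5 (the author proposes): rejection yields 0 for the publisher; the author offers 0 and keeps 120.
Round 4 (the publisher proposes): rejecting gives the author an expected 0.75 × 120 = 90. The publisher offers 90 and keeps 120 − 90 = 30.
Round 3 (the author proposes): rejecting gives the publisher an expected 0.75 × 30 = 22.5, so the author offers 22.5, keeping 97.5.
Round 2 (the publisher proposes): rejecting gives the author an expected 0.75 × 97.5 = 73.125. The publisher offers 73.125 and keeps 120 − 73.125 = 46.875.
Round 1 (the author proposes): rejecting gives the publisher an expected 0.75 × 46.875 = 35.15625. The author offers 35.15625 and keeps 120 − 35.15625 = 84.84375.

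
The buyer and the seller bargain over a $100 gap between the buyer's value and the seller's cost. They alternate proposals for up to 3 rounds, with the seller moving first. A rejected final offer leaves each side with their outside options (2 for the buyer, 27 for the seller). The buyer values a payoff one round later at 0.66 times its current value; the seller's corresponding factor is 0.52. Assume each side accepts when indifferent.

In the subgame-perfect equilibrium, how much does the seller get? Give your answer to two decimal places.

Round 3 (the seller proposes): the buyer gets 2 if talks fail, so the seller offers 2 and keeps 98.
Round 2 (the buyer proposes): the seller can get 98 next round, worth 0.52 × 98 = 50.96 now. The buyer offers 50.96 and keeps 100 − 50.96 = 49.04.
Round 1 (the seller proposes): the buyer can get 49.04 next round, worth 0.66 × 49.04 = 32.3664 now. The seller offers 32.3664 and keeps 100 − 32.3664 = 67.6336.

67.63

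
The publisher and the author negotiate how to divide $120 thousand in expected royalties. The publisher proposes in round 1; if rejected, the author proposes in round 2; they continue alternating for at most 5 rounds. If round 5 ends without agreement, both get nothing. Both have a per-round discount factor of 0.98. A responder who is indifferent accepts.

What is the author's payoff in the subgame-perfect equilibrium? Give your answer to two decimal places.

Round 5 (the publisher proposes): rejection yields 0 for the author; the publisher offers 0 and keeps 120.
Round 4 (the author proposes): the publisher can get 120 next round, worth 0.98 × 120 = 117.6 now. The author offers 117.6 and keeps 120 − 117.6 = 2.4.
Round 3 (the publisher proposes): the author can get 2.4 next round, worth 0.98 × 2.4 = 2.352 now. The publisher offers 2.352 and keeps 120 − 2.352 = 117.648.
Round 2 (the author proposes): the publisher can get 117.648 next round, worth 0.98 × 117.648 = 115.29504 now. The author offers 115.29504 and keeps 120 − 115.29504 = 4.70496.
Round 1 (the publisher proposes): the author can get 4.70496 next round, worth 0.98 × 4.70496 = 4.6108608 now. The publisher offers 4.6108608 and keeps 120 − 4.6108608 = 115.3891392.

4.61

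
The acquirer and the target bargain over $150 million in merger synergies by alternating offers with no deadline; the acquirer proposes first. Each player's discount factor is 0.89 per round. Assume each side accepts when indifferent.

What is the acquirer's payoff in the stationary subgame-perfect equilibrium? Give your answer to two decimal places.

When the acquirer proposes, the target accepts any offer worth at least 0.89 times what the target would get by proposing next round; and vice versa.
This gives x = 150 − 0.89y and y = 150 − 0.89x, where x and y are each side's share when it proposes.
Hence (1 − 0.89·0.89)x = 150(1 − 0.89), i.e. 0.2079·x = 16.5.
x ≈ 79.3651; the target's share is 150 − x ≈ 70.6349.

79.37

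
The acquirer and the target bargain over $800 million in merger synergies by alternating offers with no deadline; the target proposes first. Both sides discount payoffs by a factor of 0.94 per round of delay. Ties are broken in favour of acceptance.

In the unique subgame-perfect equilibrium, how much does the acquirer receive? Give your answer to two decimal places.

387.63

When the target proposes, the acquirer accepts any offer worth at least 0.94 times what the acquirer would get by proposing next round; and vice versa.
This gives x = 800 − 0.94y and y = 800 − 0.94x, where x and y are each side's share when it proposes.
Hence (1 − 0.94·0.94)x = 800(1 − 0.94), i.e. 0.1164·x = 48.
x ≈ 412.3711; the acquirer's share is 800 − x ≈ 387.6289.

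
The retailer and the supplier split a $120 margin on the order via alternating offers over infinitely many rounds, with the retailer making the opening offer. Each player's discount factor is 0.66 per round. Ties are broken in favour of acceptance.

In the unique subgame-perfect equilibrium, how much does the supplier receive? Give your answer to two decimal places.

47.71

When the retailer proposes, the supplier accepts any offer worth at least 0.66 times what the supplier would get by proposing next round; and vice versa.
This gives x = 120 − 0.66y and y = 120 − 0.66x, where x and y are each side's share when it proposes.
Hence (1 − 0.66·0.66)x = 120(1 − 0.66), i.e. 0.5644·x = 40.8.
x ≈ 72.2892; the supplier's share is 120 − x ≈ 47.7108.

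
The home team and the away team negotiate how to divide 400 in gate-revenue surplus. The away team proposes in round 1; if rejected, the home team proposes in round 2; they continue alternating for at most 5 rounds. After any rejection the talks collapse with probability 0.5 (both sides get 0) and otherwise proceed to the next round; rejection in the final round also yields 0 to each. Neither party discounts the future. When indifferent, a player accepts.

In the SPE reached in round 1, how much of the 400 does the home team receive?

By backward induction:
Round 5 (the away team proposes): the home team will accept anything ≥ 0, so the away team offers 0 and keeps 400.
Round 4 (the home team proposes): rejecting gives the away team an expected 0.5 × 400 = 200; the home team offers that and keeps 200.
Round 3 (the away team proposes): rejecting gives the home team an expected 0.5 × 200 = 100; the away team offers that and keeps 300.
Round 2 (the home team proposes): rejecting gives the away team an expected 0.5 × 300 = 150; the home team offers that and keeps 250.
Round 1 (the away team proposes): rejecting gives the home team an expected 0.5 × 250 = 125. The away team offers 125 and keeps 400 − 125 = 275.

125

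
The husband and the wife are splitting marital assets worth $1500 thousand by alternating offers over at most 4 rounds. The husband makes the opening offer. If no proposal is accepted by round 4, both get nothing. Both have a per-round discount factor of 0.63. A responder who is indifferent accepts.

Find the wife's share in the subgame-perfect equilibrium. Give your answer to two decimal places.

724.72

By backward induction:
Round 4 (the wife proposes): rejection yields 0 for the husband; the wife offers 0 and keeps 1500.
Round 3 (the husband proposes): the wife can get 1500 next round, worth 0.63 × 1500 = 945 now. The husband offers 945 and keeps 1500 − 945 = 555.
Round 2 (the wife proposes): the husband can get 555 next round, worth 0.63 × 555 = 349.65 now, so the wife offers 349.65, keeping 1150.35.
Round 1 (the husband proposes): the wife can get 1150.35 next round, worth 0.63 × 1150.35 = 724.7205 now. The husband offers 724.7205 and keeps 1500 − 724.7205 = 775.2795.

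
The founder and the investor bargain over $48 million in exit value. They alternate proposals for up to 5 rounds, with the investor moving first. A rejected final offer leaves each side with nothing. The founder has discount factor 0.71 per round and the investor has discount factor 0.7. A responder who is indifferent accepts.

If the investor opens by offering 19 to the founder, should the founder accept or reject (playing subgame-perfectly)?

Accept

Round 5 (the investor proposes): the founder will accept anything ≥ 0, so the investor offers 0 and keeps 48.
Round 4 (the founder proposes): the investor can get 48 next round, worth 0.7 × 48 = 33.6 now; the founder offers that and keeps 14.4.
Round 3 (the investor proposes): the founder can get 14.4 next round, worth 0.71 × 14.4 = 10.224 now. The investor offers 10.224 and keeps 48 − 10.224 = 37.776.
Round 2 (the founder proposes): the investor can get 37.776 next round, worth 0.7 × 37.776 = 26.4432 now, so the founder offers 26.4432, keeping 21.5568.
So by rejecting in round 1, the founder gets 21.5568 next round, worth 0.71 × 21.5568 = 15.305328 now.
Offer 19 ≥ 15.305328, so the founder accepts.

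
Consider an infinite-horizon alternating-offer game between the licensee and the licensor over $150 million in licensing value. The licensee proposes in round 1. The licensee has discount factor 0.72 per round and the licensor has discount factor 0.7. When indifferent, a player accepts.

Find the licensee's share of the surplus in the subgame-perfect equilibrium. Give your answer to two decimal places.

Let x be the licensee's share when the licensee proposes and y be the licensor's share when the licensor proposes.
The licensor accepts iff offered ≥ 0.7·y, so x = 150 − 0.7y. Symmetrically y = 150 − 0.72x.
Substituting: x = 150 − 0.7(150 − 0.72x), giving x(1 − 0.72·0.7) = 150(1 − 0.7).
So x = 150 × 0.3 / 0.496 ≈ 90.7258, and the licensor receives 150 − x ≈ 59.2742.

90.73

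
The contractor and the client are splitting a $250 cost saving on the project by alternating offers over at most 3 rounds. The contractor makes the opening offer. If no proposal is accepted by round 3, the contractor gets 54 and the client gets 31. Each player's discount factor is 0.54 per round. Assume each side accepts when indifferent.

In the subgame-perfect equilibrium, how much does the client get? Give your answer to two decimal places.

71.14

By backward induction:
Round 3 (the contractor proposes): the client gets 31 if talks fail, so the contractor offers 31 and keeps 219.
Round 2 (the client proposes): the contractor can get 219 next round, worth 0.54 × 219 = 118.26 now, so the client offers 118.26, keeping 131.74.
Round 1 (the contractor proposes): the client can get 131.74 next round, worth 0.54 × 131.74 = 71.1396 now; the contractor offers that and keeps 178.8604.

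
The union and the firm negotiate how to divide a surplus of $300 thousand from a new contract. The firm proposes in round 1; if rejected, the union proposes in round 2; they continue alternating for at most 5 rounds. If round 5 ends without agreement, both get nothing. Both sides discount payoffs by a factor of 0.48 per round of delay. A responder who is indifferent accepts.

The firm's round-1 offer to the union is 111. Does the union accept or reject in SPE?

Accept

Work out the union's continuation value if the offer is rejected.
Round 5 (the firm proposes): the union will accept anything ≥ 0, so the firm offers 0 and keeps 300.
Round 4 (the union proposes): the firm can get 300 next round, worth 0.48 × 300 = 144 now; the union offers that and keeps 156.
Round 3 (the firm proposes): the union can get 156 next round, worth 0.48 × 156 = 74.88 now; the firm offers that and keeps 225.12.
Round 2 (the union proposes): the firm can get 225.12 next round, worth 0.48 × 225.12 = 108.0576 now. The union offers 108.0576 and keeps 300 − 108.0576 = 191.9424.
So by rejecting in round 1, the union gets 191.9424 next round, worth 0.48 × 191.9424 = 92.132352 now.
Offer 111 ≥ 92.132352, so the union accepts.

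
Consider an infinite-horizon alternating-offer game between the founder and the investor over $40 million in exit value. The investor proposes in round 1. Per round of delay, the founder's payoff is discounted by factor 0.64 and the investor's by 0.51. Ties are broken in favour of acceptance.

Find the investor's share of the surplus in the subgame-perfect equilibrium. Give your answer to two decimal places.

21.38

In a stationary SPE each proposer offers the other exactly their discounted continuation value.
If the investor keeps x when proposing and the founder keeps y when proposing, then x = 40 − 0.64y and y = 40 − 0.51x.
Solving: x = 40(1 − 0.64) / (1 − 0.51·0.64) = 14.4 / 0.6736 ≈ 21.3777.
The founder gets 40 − 21.3777 ≈ 18.6223.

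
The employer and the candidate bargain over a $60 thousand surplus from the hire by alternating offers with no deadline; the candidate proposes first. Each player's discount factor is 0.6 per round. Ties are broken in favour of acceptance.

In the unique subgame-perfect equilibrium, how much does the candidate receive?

Let x be the candidate's share when the candidate proposes and y be the employer's share when the employer proposes.
The employer accepts iff offered ≥ 0.6·y, so x = 60 − 0.6y. Symmetrically y = 60 − 0.6x.
Substituting: x = 60 − 0.6(60 − 0.6x), giving x(1 − 0.6·0.6) = 60(1 − 0.6).
So x = 60 × 0.4 / 0.64 = 37.5, and the employer receives 60 − x = 22.5.

37.5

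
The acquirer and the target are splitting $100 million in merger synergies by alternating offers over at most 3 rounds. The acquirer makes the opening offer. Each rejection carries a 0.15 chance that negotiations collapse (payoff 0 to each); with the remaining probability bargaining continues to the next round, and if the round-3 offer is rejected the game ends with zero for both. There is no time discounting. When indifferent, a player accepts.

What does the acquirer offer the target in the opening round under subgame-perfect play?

12.75

Round 3 (the acquirer proposes): rejection yields 0 for the target; the acquirer offers 0 and keeps 100.
Round 2 (the target proposes): rejecting gives the acquirer an expected 0.85 × 100 = 85, so the target offers 85, keeping 15.
Round 1 (the acquirer proposes): rejecting gives the target an expected 0.85 × 15 = 12.75, so the acquirer offers 12.75, keeping 87.25.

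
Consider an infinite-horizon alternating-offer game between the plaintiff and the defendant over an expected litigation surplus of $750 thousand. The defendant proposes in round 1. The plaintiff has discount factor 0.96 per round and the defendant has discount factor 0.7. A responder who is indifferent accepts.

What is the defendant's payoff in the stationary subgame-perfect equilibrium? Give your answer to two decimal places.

When the defendant proposes, the plaintiff accepts any offer worth at least 0.96 times what the plaintiff would get by proposing next round; and vice versa.
This gives x = 750 − 0.96y and y = 750 − 0.7x, where x and y are each side's share when it proposes.
Hence (1 − 0.96·0.7)x = 750(1 − 0.96), i.e. 0.328·x = 30.
x ≈ 91.4634; the plaintiff's share is 750 − x ≈ 658.5366.

91.46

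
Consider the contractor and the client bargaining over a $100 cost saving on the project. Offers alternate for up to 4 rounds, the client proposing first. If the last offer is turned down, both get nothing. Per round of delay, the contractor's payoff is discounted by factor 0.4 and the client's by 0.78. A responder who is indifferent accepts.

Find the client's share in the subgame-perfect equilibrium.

78.72

Round 4 (the contractor proposes): rejection yields 0 for the client; the contractor offers 0 and keeps 100.
Round 3 (the client proposes): the contractor can get 100 next round, worth 0.4 × 100 = 40 now. The client offers 40 and keeps 100 − 40 = 60.
Round 2 (the contractor proposes): the client can get 60 next round, worth 0.78 × 60 = 46.8 now, so the contractor offers 46.8, keeping 53.2.
Round 1 (the client proposes): the contractor can get 53.2 next round, worth 0.4 × 53.2 = 21.28 now, so the client offers 21.28, keeping 78.72.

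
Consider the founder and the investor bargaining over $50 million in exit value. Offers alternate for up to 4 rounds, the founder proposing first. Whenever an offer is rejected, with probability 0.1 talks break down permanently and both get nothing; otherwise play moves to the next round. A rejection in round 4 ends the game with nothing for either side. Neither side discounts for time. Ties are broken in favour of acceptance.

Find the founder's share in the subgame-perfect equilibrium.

By backward induction:
Round 4 (the investor proposes): the founder will accept anything ≥ 0, so the investor offers 0 and keeps 50.
Round 3 (the founder proposes): rejecting gives the investor an expected 0.9 × 50 = 45. The founder offers 45 and keeps 50 − 45 = 5.
Round 2 (the investor proposes): rejecting gives the founder an expected 0.9 × 5 = 4.5. The investor offers 4.5 and keeps 50 − 4.5 = 45.5.
Round 1 (the founder proposes): rejecting gives the investor an expected 0.9 × 45.5 = 40.95; the founder offers that and keeps 9.05.

9.05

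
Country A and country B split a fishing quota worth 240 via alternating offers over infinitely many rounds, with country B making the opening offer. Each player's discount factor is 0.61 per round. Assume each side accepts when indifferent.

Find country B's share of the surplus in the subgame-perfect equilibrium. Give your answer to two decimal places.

Let x be country B's share when country B proposes and y be country A's share when country A proposes.
Country A accepts iff offered ≥ 0.61·y, so x = 240 − 0.61y. Symmetrically y = 240 − 0.61x.
Substituting: x = 240 − 0.61(240 − 0.61x), giving x(1 − 0.61·0.61) = 240(1 − 0.61).
So x = 240 × 0.39 / 0.6279 ≈ 149.0683, and country A receives 240 − x ≈ 90.9317.

149.07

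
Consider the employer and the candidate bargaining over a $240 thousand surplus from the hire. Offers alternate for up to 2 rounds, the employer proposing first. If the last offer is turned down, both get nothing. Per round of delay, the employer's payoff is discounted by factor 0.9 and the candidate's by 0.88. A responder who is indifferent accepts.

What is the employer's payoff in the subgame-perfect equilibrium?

28.8

Round 2 (the candidate proposes): the employer will accept anything ≥ 0, so the candidate offers 0 and keeps 240.
Round 1 (the employer proposes): the candidate can get 240 next round, worth 0.88 × 240 = 211.2 now; the employer offers that and keeps 28.8.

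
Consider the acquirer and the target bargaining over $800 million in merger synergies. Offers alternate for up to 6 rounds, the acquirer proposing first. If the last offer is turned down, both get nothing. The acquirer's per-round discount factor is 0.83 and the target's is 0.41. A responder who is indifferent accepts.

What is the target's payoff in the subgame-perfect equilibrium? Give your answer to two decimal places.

112.72

Round 6 (the target proposes): the acquirer will accept anything ≥ 0, so the target offers 0 and keeps 800.
Round 5 (the acquirer proposes): the target can get 800 next round, worth 0.41 × 800 = 328 now. The acquirer offers 328 and keeps 800 − 328 = 472.
Round 4 (the target proposes): the acquirer can get 472 next round, worth 0.83 × 472 = 391.76 now, so the target offers 391.76, keeping 408.24.
Round 3 (the acquirer proposes): the target can get 408.24 next round, worth 0.41 × 408.24 = 167.3784 now, so the acquirer offers 167.3784, keeping 632.6216.
Round 2 (the target proposes): the acquirer can get 632.6216 next round, worth 0.83 × 632.6216 = 525.075928 now. The target offers 525.075928 and keeps 800 − 525.075928 = 274.924072.
Round 1 (the acquirer proposes): the target can get 274.924072 next round, worth 0.41 × 274.924072 = 112.71886952 now, so the acquirer offers 112.71886952, keeping 687.28113048.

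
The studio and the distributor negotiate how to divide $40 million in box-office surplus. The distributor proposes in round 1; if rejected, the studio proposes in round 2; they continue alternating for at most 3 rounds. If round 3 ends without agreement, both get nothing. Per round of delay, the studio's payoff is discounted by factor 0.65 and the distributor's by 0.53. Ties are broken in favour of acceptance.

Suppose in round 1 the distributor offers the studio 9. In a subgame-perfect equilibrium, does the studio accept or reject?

Reject

Round 3 (the distributor proposes): rejection yields 0 for the studio; the distributor offers 0 and keeps 40.
Round 2 (the studio proposes): the distributor can get 40 next round, worth 0.53 × 40 = 21.2 now; the studio offers that and keeps 18.8.
So by rejecting in round 1, the studio gets 18.8 next round, worth 0.65 × 18.8 = 12.22 now.
Offer 9 < 12.22, so the studio rejects.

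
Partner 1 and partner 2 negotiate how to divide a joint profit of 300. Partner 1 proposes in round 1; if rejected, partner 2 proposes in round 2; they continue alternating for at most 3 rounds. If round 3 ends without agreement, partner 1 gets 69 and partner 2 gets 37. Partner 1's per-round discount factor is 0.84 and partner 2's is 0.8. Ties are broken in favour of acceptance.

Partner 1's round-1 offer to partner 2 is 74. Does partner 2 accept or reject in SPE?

Round 3 (partner 1 proposes): partner 2 gets 37 if talks fail, so partner 1 offers 37 and keeps 263.
Round 2 (partner 2 proposes): partner 1 can get 263 next round, worth 0.84 × 263 = 220.92 now; partner 2 offers that and keeps 79.08.
So by rejecting in round 1, partner 2 gets 79.08 next round, worth 0.8 × 79.08 = 63.264 now.
Offer 74 ≥ 63.264, so partner 2 accepts.

Accept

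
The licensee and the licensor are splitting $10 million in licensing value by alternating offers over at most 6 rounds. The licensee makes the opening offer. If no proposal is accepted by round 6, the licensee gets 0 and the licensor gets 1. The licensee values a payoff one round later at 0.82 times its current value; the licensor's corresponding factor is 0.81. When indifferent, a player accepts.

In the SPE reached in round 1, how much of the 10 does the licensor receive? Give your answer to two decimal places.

6.00

By backward induction:
Round 6 (the licensor proposes): rejection yields 0 for the licensee; the licensor offers 0 and keeps 10.
Round 5 (the licensee proposes): the licensor can get 10 next round, worth 0.81 × 10 = 8.1 now, so the licensee offers 8.1, keeping 1.9.
Round 4 (the licensor proposes): the licensee can get 1.9 next round, worth 0.82 × 1.9 = 1.558 now; the licensor offers that and keeps 8.442.
Round 3 (the licensee proposes): the licensor can get 8.442 next round, worth 0.81 × 8.442 = 6.83802 now. The licensee offers 6.83802 and keeps 10 − 6.83802 = 3.16198.
Round 2 (the licensor proposes): the licensee can get 3.16198 next round, worth 0.82 × 3.16198 = 2.5928236 now, so the licensor offers 2.5928236, keeping 7.4071764.
Round 1 (the licensee proposes): the licensor can get 7.4071764 next round, worth 0.81 × 7.4071764 = 5.999812884 now. The licensee offers 5.999812884 and keeps 10 − 5.999812884 = 4.000187116.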